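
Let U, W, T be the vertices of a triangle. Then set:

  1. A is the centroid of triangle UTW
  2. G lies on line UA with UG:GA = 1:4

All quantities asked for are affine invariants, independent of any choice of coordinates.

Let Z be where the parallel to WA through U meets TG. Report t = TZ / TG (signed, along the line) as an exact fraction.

Choose coordinates U = (0, 0), W = (1, 0), T = (0, 1).
1. A is the centroid of triangle UTW ⇒ A = (1/3, 1/3)
2. G lies on line UA with UG:GA = 1:4 ⇒ G = (1/15, 1/15)
through U parallel to WA: direction (-2/3, 1/3); meets TG at Z = (2/27, -1/27)
Z = T + t·(G−T) with t = 10/9

t = 10/9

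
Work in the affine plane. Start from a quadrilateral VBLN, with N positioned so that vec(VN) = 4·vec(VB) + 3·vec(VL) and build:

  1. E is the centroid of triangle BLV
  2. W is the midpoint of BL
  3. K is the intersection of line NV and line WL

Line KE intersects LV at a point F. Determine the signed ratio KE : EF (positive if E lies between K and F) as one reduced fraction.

Work in coordinates with V = (0, 0), B = (1, 0), L = (0, 1), N = (4, 3).
1. E is the centroid of triangle BLV ⇒ E = (1/3, 1/3)
2. W is the midpoint of BL ⇒ W = (1/2, 1/2)
3. K is the intersection of line NV and line WL ⇒ K = (4/7, 3/7)
line KE meets LV at F = (0, 1/5)
E = K + t·(F−K) with t = 5/12, so KE:EF = 5/12:7/12

KE:EF = 5/7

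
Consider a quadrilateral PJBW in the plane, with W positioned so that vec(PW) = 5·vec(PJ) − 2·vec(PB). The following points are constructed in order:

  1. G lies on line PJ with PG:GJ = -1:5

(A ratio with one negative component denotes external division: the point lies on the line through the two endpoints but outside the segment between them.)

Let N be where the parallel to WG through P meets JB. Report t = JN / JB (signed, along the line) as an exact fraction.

t = -8/13

Set P = (0, 0), J = (1, 0), B = (0, 1), W = (5, -2); any affine frame gives the same invariant.
1. G lies on line PJ with PG:GJ = -1:5 ⇒ G = (-1/4, 0)
through P parallel to WG: direction (-21/4, 2); meets JB at N = (21/13, -8/13)
N = J + t·(B−J) with t = -8/13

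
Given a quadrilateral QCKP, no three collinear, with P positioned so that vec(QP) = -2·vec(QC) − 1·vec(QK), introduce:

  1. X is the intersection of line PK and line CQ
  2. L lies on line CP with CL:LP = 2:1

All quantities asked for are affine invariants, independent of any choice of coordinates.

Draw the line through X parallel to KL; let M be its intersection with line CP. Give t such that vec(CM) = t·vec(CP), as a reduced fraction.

Work in coordinates with Q = (0, 0), C = (1, 0), K = (0, 1), P = (-2, -1).
1. X is the intersection of line PK and line CQ ⇒ X = (-1, 0)
2. L lies on line CP with CL:LP = 2:1 ⇒ L = (-1, -2/3)
through X parallel to KL: direction (-1, -5/3); meets CP at M = (-3/2, -5/6)
M = C + t·(P−C) with t = 5/6

t = 5/6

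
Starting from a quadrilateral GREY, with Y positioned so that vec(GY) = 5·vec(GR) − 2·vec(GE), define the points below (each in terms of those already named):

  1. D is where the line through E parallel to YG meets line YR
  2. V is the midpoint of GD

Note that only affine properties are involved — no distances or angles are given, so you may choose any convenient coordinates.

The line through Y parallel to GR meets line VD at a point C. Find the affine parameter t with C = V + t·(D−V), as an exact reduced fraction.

t = -7/3

Choose coordinates G = (0, 0), R = (1, 0), E = (0, 1), Y = (5, -2).
1. D is where the line through E parallel to YG meets line YR ⇒ D = (-5, 3)
2. V is the midpoint of GD ⇒ V = (-5/2, 3/2)
through Y parallel to GR: direction (1, 0); meets VD at C = (10/3, -2)
C = V + t·(D−V) with t = -7/3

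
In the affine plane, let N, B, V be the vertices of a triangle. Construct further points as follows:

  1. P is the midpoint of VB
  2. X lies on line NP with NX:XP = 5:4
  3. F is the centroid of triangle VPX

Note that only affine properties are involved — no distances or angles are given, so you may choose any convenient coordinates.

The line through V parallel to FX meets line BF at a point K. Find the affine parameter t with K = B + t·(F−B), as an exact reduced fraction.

t = 4/3

Set N = (0, 0), B = (1, 0), V = (0, 1); any affine frame gives the same invariant.
1. P is the midpoint of VB ⇒ P = (1/2, 1/2)
2. X lies on line NP with NX:XP = 5:4 ⇒ X = (5/18, 5/18)
3. F is the centroid of triangle VPX ⇒ F = (7/27, 16/27)
through V parallel to FX: direction (1/54, -17/54); meets BF at K = (1/81, 64/81)
K = B + t·(F−B) with t = 4/3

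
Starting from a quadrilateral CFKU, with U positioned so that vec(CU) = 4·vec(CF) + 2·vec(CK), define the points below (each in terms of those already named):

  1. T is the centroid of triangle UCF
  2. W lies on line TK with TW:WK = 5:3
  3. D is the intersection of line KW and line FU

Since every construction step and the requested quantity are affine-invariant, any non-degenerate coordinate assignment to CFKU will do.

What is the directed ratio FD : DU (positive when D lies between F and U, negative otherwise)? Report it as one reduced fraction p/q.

FD:DU = 4/9

Set C = (0, 0), F = (1, 0), K = (0, 1), U = (4, 2); any affine frame gives the same invariant.
1. T is the centroid of triangle UCF ⇒ T = (5/3, 2/3)
2. W lies on line TK with TW:WK = 5:3 ⇒ W = (5/8, 7/8)
3. D is the intersection of line KW and line FU ⇒ D = (25/13, 8/13)
D = F + t·(U−F) with t = 4/13, so FD:DU = t:(1−t) = 4/13:9/13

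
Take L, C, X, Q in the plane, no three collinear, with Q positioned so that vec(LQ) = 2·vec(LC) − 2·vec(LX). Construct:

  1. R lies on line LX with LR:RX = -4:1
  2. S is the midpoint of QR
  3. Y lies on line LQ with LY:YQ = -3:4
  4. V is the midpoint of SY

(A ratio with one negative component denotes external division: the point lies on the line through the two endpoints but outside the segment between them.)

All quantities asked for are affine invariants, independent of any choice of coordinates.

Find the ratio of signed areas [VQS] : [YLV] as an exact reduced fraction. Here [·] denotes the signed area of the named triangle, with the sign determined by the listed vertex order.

[VQS]:[YLV] = 4/3

Assign L = (0, 0), C = (1, 0), X = (0, 1), Q = (2, -2) — the answer is frame-independent, so this choice is without loss of generality.
1. R lies on line LX with LR:RX = -4:1 ⇒ R = (0, 4/3)
2. S is the midpoint of QR ⇒ S = (1, -1/3)
3. Y lies on line LQ with LY:YQ = -3:4 ⇒ Y = (-6, 6)
4. V is the midpoint of SY ⇒ V = (-5/2, 17/6)
2·[VQS] = 8/3, 2·[YLV] = 2
[VQS]:[YLV] = 8/3:2 = 4/3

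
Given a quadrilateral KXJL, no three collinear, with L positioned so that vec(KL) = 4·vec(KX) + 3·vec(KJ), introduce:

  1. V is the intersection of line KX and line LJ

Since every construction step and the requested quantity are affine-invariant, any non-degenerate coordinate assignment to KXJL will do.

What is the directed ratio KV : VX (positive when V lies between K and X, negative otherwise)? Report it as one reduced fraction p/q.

Set K = (0, 0), X = (1, 0), J = (0, 1), L = (4, 3); any affine frame gives the same invariant.
1. V is the intersection of line KX and line LJ ⇒ V = (-2, 0)
V = K + t·(X−K) with t = -2, so KV:VX = t:(1−t) = -2:3

KV:VX = -2/3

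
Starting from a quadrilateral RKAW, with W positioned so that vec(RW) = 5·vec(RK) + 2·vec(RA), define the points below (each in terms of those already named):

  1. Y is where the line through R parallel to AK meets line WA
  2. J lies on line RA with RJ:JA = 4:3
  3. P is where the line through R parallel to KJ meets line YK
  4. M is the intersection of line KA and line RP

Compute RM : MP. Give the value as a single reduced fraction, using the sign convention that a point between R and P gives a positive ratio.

Choose coordinates R = (0, 0), K = (1, 0), A = (0, 1), W = (5, 2).
1. Y is where the line through R parallel to AK meets line WA ⇒ Y = (-5/6, 5/6)
2. J lies on line RA with RJ:JA = 4:3 ⇒ J = (0, 4/7)
3. P is where the line through R parallel to KJ meets line YK ⇒ P = (-35/9, 20/9)
4. M is the intersection of line KA and line RP ⇒ M = (7/3, -4/3)
M = R + t·(P−R) with t = -3/5, so RM:MP = t:(1−t) = -3/5:8/5

RM:MP = -3/8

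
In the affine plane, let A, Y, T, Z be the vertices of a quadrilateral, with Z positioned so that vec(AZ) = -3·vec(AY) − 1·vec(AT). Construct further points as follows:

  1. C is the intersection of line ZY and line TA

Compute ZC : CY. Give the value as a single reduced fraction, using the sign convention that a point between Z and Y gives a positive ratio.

Work in coordinates with A = (0, 0), Y = (1, 0), T = (0, 1), Z = (-3, -1).
1. C is the intersection of line ZY and line TA ⇒ C = (0, -1/4)
C = Z + t·(Y−Z) with t = 3/4, so ZC:CY = t:(1−t) = 3/4:1/4

ZC:CY = 3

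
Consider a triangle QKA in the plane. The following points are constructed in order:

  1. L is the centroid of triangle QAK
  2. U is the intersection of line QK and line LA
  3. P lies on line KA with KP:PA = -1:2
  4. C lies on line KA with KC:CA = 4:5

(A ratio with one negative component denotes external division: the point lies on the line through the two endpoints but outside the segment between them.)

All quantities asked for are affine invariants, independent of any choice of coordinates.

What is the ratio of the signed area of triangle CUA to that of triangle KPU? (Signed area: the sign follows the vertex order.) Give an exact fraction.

[CUA]:[KPU] = 5/9

Set Q = (0, 0), K = (1, 0), A = (0, 1); any affine frame gives the same invariant.
1. L is the centroid of triangle QAK ⇒ L = (1/3, 1/3)
2. U is the intersection of line QK and line LA ⇒ U = (1/2, 0)
3. P lies on line KA with KP:PA = -1:2 ⇒ P = (2, -1)
4. C lies on line KA with KC:CA = 4:5 ⇒ C = (5/9, 4/9)
2·[CUA] = -5/18, 2·[KPU] = -1/2
[CUA]:[KPU] = -5/18:-1/2 = 5/9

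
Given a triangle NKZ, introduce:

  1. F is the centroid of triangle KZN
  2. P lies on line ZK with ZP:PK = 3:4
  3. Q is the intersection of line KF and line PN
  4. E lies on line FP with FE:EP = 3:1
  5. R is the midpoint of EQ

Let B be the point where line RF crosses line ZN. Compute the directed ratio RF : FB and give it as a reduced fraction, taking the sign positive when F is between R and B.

Set N = (0, 0), K = (1, 0), Z = (0, 1); any affine frame gives the same invariant.
1. F is the centroid of triangle KZN ⇒ F = (1/3, 1/3)
2. P lies on line ZK with ZP:PK = 3:4 ⇒ P = (3/7, 4/7)
3. Q is the intersection of line KF and line PN ⇒ Q = (3/11, 4/11)
4. E lies on line FP with FE:EP = 3:1 ⇒ E = (17/42, 43/84)
5. R is the midpoint of EQ ⇒ R = (313/924, 809/1848)
line RF meets ZN at B = (0, -61/10)
F = R + t·(B−R) with t = 5/313, so RF:FB = 5/313:308/313

RF:FB = 5/308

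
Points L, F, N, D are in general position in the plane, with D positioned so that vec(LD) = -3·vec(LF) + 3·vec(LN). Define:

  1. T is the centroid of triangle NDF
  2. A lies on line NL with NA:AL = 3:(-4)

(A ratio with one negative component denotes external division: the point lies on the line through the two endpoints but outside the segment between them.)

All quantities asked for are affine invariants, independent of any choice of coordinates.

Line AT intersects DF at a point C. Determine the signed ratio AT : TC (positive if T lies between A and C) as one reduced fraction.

Assign L = (0, 0), F = (1, 0), N = (0, 1), D = (-3, 3) — the answer is frame-independent, so this choice is without loss of generality.
1. T is the centroid of triangle NDF ⇒ T = (-2/3, 4/3)
2. A lies on line NL with NA:AL = 3:(-4) ⇒ A = (0, 4)
line AT meets DF at C = (-13/19, 24/19)
T = A + t·(C−A) with t = 38/39, so AT:TC = 38/39:1/39

AT:TC = 38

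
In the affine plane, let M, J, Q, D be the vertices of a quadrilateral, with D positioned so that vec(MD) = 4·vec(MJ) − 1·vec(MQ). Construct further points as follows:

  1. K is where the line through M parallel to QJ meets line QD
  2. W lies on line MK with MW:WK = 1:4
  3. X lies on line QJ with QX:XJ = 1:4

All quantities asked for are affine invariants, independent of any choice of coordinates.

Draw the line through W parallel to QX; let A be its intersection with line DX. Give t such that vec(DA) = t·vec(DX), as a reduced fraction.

t = 3/2

Set M = (0, 0), J = (1, 0), Q = (0, 1), D = (4, -1); any affine frame gives the same invariant.
1. K is where the line through M parallel to QJ meets line QD ⇒ K = (-2, 2)
2. W lies on line MK with MW:WK = 1:4 ⇒ W = (-2/5, 2/5)
3. X lies on line QJ with QX:XJ = 1:4 ⇒ X = (1/5, 4/5)
through W parallel to QX: direction (1/5, -1/5); meets DX at A = (-17/10, 17/10)
A = D + t·(X−D) with t = 3/2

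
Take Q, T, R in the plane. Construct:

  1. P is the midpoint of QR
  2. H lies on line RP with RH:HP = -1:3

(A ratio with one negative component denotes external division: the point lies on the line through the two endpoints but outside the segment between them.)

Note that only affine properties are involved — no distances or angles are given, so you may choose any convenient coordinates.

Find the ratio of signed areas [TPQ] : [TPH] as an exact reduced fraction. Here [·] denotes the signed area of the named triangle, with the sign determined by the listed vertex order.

Work in coordinates with Q = (0, 0), T = (1, 0), R = (0, 1).
1. P is the midpoint of QR ⇒ P = (0, 1/2)
2. H lies on line RP with RH:HP = -1:3 ⇒ H = (0, 5/4)
2·[TPQ] = 1/2, 2·[TPH] = -3/4
[TPQ]:[TPH] = 1/2:-3/4 = -2/3

[TPQ]:[TPH] = -2/3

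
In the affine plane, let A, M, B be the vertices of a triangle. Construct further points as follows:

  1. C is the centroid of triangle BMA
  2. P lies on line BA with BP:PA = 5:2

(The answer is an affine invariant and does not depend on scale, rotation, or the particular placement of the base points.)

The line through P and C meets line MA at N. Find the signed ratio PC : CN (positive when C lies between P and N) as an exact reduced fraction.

PC:CN = -1/7

Set A = (0, 0), M = (1, 0), B = (0, 1); any affine frame gives the same invariant.
1. C is the centroid of triangle BMA ⇒ C = (1/3, 1/3)
2. P lies on line BA with BP:PA = 5:2 ⇒ P = (0, 2/7)
line PC meets MA at N = (-2, 0)
C = P + t·(N−P) with t = -1/6, so PC:CN = -1/6:7/6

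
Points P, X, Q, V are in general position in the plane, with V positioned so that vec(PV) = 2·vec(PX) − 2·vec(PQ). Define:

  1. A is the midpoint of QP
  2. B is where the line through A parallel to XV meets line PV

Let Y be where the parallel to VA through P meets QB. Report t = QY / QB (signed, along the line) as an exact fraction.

Choose coordinates P = (0, 0), X = (1, 0), Q = (0, 1), V = (2, -2).
1. A is the midpoint of QP ⇒ A = (0, 1/2)
2. B is where the line through A parallel to XV meets line PV ⇒ B = (1/2, -1/2)
through P parallel to VA: direction (-2, 5/2); meets QB at Y = (4/7, -5/7)
Y = Q + t·(B−Q) with t = 8/7

t = 8/7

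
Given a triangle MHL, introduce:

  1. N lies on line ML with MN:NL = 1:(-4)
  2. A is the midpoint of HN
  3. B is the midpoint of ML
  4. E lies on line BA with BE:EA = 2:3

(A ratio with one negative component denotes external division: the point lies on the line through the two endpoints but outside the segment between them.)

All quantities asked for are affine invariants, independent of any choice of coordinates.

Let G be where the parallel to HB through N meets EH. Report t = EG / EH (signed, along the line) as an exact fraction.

t = -4

Work in coordinates with M = (0, 0), H = (1, 0), L = (0, 1).
1. N lies on line ML with MN:NL = 1:(-4) ⇒ N = (0, -1/3)
2. A is the midpoint of HN ⇒ A = (1/2, -1/6)
3. B is the midpoint of ML ⇒ B = (0, 1/2)
4. E lies on line BA with BE:EA = 2:3 ⇒ E = (1/5, 7/30)
through N parallel to HB: direction (-1, 1/2); meets EH at G = (-3, 7/6)
G = E + t·(H−E) with t = -4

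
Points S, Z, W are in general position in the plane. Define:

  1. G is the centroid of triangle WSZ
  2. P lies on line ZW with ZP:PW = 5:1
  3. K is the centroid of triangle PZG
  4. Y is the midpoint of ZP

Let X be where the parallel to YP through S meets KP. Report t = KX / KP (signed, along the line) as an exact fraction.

Work in coordinates with S = (0, 0), Z = (1, 0), W = (0, 1).
1. G is the centroid of triangle WSZ ⇒ G = (1/3, 1/3)
2. P lies on line ZW with ZP:PW = 5:1 ⇒ P = (1/6, 5/6)
3. K is the centroid of triangle PZG ⇒ K = (1/2, 7/18)
4. Y is the midpoint of ZP ⇒ Y = (7/12, 5/12)
through S parallel to YP: direction (-5/12, 5/12); meets KP at X = (19/6, -19/6)
X = K + t·(P−K) with t = -8

t = -8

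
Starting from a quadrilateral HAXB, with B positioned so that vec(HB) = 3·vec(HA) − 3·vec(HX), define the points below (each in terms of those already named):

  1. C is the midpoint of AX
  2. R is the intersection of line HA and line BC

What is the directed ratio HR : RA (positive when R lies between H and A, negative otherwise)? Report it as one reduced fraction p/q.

HR:RA = 6

Choose coordinates H = (0, 0), A = (1, 0), X = (0, 1), B = (3, -3).
1. C is the midpoint of AX ⇒ C = (1/2, 1/2)
2. R is the intersection of line HA and line BC ⇒ R = (6/7, 0)
R = H + t·(A−H) with t = 6/7, so HR:RA = t:(1−t) = 6/7:1/7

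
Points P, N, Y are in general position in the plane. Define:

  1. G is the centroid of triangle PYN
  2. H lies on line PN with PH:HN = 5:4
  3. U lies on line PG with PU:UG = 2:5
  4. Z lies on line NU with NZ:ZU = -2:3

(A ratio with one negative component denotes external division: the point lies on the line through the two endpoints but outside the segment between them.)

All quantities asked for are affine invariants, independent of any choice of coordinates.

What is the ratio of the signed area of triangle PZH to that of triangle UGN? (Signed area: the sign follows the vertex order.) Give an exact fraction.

Assign P = (0, 0), N = (1, 0), Y = (0, 1) — the answer is frame-independent, so this choice is without loss of generality.
1. G is the centroid of triangle PYN ⇒ G = (1/3, 1/3)
2. H lies on line PN with PH:HN = 5:4 ⇒ H = (5/9, 0)
3. U lies on line PG with PU:UG = 2:5 ⇒ U = (2/21, 2/21)
4. Z lies on line NU with NZ:ZU = -2:3 ⇒ Z = (59/21, -4/21)
2·[PZH] = 20/189, 2·[UGN] = -5/21
[PZH]:[UGN] = 20/189:-5/21 = -4/9

[PZH]:[UGN] = -4/9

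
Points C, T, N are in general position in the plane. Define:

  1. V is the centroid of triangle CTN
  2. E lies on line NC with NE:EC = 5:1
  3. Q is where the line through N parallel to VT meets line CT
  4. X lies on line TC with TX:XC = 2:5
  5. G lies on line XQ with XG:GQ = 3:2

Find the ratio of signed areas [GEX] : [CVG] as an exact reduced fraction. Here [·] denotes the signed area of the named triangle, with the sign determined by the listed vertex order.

Choose coordinates C = (0, 0), T = (1, 0), N = (0, 1).
1. V is the centroid of triangle CTN ⇒ V = (1/3, 1/3)
2. E lies on line NC with NE:EC = 5:1 ⇒ E = (0, 1/6)
3. Q is where the line through N parallel to VT meets line CT ⇒ Q = (2, 0)
4. X lies on line TC with TX:XC = 2:5 ⇒ X = (5/7, 0)
5. G lies on line XQ with XG:GQ = 3:2 ⇒ G = (52/35, 0)
2·[GEX] = 9/70, 2·[CVG] = -52/105
[GEX]:[CVG] = 9/70:-52/105 = -27/104

[GEX]:[CVG] = -27/104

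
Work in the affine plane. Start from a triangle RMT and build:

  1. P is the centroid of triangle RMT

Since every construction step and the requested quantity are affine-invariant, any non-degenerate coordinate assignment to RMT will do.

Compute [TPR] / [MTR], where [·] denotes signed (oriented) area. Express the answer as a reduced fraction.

[TPR]:[MTR] = -1/3

Assign R = (0, 0), M = (1, 0), T = (0, 1) — the answer is frame-independent, so this choice is without loss of generality.
1. P is the centroid of triangle RMT ⇒ P = (1/3, 1/3)
2·[TPR] = -1/3, 2·[MTR] = 1
[TPR]:[MTR] = -1/3:1 = -1/3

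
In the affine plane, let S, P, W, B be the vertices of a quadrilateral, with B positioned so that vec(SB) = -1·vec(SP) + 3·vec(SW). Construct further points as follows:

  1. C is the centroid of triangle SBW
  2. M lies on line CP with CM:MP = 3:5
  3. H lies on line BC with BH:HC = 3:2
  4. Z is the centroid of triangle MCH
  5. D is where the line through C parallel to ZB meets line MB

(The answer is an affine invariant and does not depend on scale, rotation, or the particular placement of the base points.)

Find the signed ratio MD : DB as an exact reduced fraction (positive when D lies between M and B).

MD:DB = -13/5

Set S = (0, 0), P = (1, 0), W = (0, 1), B = (-1, 3); any affine frame gives the same invariant.
1. C is the centroid of triangle SBW ⇒ C = (-1/3, 4/3)
2. M lies on line CP with CM:MP = 3:5 ⇒ M = (1/6, 5/6)
3. H lies on line BC with BH:HC = 3:2 ⇒ H = (-3/5, 2)
4. Z is the centroid of triangle MCH ⇒ Z = (-23/90, 25/18)
5. D is where the line through C parallel to ZB meets line MB ⇒ D = (-83/48, 209/48)
D = M + t·(B−M) with t = 13/8, so MD:DB = t:(1−t) = 13/8:-5/8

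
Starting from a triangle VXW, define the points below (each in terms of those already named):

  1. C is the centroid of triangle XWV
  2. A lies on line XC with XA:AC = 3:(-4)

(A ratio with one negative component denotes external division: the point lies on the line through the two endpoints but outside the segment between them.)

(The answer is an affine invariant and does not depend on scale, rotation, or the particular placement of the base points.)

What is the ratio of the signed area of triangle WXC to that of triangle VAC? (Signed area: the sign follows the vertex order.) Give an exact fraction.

Assign V = (0, 0), X = (1, 0), W = (0, 1) — the answer is frame-independent, so this choice is without loss of generality.
1. C is the centroid of triangle XWV ⇒ C = (1/3, 1/3)
2. A lies on line XC with XA:AC = 3:(-4) ⇒ A = (3, -1)
2·[WXC] = -1/3, 2·[VAC] = 4/3
[WXC]:[VAC] = -1/3:4/3 = -1/4

[WXC]:[VAC] = -1/4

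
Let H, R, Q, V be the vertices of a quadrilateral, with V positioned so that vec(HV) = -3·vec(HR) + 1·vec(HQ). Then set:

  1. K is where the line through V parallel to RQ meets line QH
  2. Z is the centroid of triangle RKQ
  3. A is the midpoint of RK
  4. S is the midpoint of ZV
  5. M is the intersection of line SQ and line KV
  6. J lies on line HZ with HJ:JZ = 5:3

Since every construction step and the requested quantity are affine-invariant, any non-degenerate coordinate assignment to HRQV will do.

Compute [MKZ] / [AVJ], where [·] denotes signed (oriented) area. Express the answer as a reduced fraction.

Work in coordinates with H = (0, 0), R = (1, 0), Q = (0, 1), V = (-3, 1).
1. K is where the line through V parallel to RQ meets line QH ⇒ K = (0, -2)
2. Z is the centroid of triangle RKQ ⇒ Z = (1/3, -1/3)
3. A is the midpoint of RK ⇒ A = (1/2, -1)
4. S is the midpoint of ZV ⇒ S = (-4/3, 1/3)
5. M is the intersection of line SQ and line KV ⇒ M = (-2, 0)
6. J lies on line HZ with HJ:JZ = 5:3 ⇒ J = (5/24, -5/24)
2·[MKZ] = 4, 2·[AVJ] = -35/16
[MKZ]:[AVJ] = 4:-35/16 = -64/35

[MKZ]:[AVJ] = -64/35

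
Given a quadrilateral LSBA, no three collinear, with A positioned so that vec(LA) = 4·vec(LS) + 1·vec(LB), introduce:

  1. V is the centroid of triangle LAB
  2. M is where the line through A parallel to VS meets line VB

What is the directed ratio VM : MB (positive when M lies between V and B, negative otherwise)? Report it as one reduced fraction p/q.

VM:MB = -5/8

Set L = (0, 0), S = (1, 0), B = (0, 1), A = (4, 1); any affine frame gives the same invariant.
1. V is the centroid of triangle LAB ⇒ V = (4/3, 2/3)
2. M is where the line through A parallel to VS meets line VB ⇒ M = (32/9, 1/9)
M = V + t·(B−V) with t = -5/3, so VM:MB = t:(1−t) = -5/3:8/3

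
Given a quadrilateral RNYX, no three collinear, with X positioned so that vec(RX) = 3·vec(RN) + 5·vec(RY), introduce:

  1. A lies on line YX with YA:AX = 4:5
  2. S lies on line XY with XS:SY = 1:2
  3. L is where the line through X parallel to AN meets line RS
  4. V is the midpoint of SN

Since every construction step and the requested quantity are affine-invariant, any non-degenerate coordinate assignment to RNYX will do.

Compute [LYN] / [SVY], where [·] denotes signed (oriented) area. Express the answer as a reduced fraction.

[LYN]:[SVY] = -43/13

Set R = (0, 0), N = (1, 0), Y = (0, 1), X = (3, 5); any affine frame gives the same invariant.
1. A lies on line YX with YA:AX = 4:5 ⇒ A = (4/3, 25/9)
2. S lies on line XY with XS:SY = 1:2 ⇒ S = (2, 11/3)
3. L is where the line through X parallel to AN meets line RS ⇒ L = (40/13, 220/39)
4. V is the midpoint of SN ⇒ V = (3/2, 11/6)
2·[LYN] = 301/39, 2·[SVY] = -7/3
[LYN]:[SVY] = 301/39:-7/3 = -43/13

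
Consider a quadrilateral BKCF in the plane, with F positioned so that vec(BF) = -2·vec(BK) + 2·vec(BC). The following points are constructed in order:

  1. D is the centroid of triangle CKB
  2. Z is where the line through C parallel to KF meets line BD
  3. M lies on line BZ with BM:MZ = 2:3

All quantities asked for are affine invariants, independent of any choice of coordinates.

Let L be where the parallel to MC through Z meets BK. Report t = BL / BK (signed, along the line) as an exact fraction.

t = 15/19

Assign B = (0, 0), K = (1, 0), C = (0, 1), F = (-2, 2) — the answer is frame-independent, so this choice is without loss of generality.
1. D is the centroid of triangle CKB ⇒ D = (1/3, 1/3)
2. Z is where the line through C parallel to KF meets line BD ⇒ Z = (3/5, 3/5)
3. M lies on line BZ with BM:MZ = 2:3 ⇒ M = (6/25, 6/25)
through Z parallel to MC: direction (-6/25, 19/25); meets BK at L = (15/19, 0)
L = B + t·(K−B) with t = 15/19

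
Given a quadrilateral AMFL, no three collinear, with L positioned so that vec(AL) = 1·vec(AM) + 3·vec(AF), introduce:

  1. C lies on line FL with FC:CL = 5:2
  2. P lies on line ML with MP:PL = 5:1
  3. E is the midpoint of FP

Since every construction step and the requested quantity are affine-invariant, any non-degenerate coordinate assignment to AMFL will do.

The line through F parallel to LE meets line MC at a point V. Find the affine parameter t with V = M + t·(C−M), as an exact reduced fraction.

Choose coordinates A = (0, 0), M = (1, 0), F = (0, 1), L = (1, 3).
1. C lies on line FL with FC:CL = 5:2 ⇒ C = (5/7, 17/7)
2. P lies on line ML with MP:PL = 5:1 ⇒ P = (1, 5/2)
3. E is the midpoint of FP ⇒ E = (1/2, 7/4)
through F parallel to LE: direction (-1/2, -5/4); meets MC at V = (15/22, 119/44)
V = M + t·(C−M) with t = 49/44

t = 49/44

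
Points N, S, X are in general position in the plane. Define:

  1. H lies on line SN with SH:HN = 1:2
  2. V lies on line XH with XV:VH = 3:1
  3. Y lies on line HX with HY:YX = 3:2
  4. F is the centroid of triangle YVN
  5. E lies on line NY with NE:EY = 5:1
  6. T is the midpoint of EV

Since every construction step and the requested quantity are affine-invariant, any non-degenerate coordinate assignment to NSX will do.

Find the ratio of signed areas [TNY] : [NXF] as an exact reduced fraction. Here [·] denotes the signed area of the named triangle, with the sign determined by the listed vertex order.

Assign N = (0, 0), S = (1, 0), X = (0, 1) — the answer is frame-independent, so this choice is without loss of generality.
1. H lies on line SN with SH:HN = 1:2 ⇒ H = (2/3, 0)
2. V lies on line XH with XV:VH = 3:1 ⇒ V = (1/2, 1/4)
3. Y lies on line HX with HY:YX = 3:2 ⇒ Y = (4/15, 3/5)
4. F is the centroid of triangle YVN ⇒ F = (23/90, 17/60)
5. E lies on line NY with NE:EY = 5:1 ⇒ E = (2/9, 1/2)
6. T is the midpoint of EV ⇒ T = (13/36, 3/8)
2·[TNY] = -7/60, 2·[NXF] = -23/90
[TNY]:[NXF] = -7/60:-23/90 = 21/46

[TNY]:[NXF] = 21/46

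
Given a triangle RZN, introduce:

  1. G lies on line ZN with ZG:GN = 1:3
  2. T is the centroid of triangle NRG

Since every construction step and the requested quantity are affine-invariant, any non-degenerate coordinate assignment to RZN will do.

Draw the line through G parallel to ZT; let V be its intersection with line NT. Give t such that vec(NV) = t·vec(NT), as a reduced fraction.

Choose coordinates R = (0, 0), Z = (1, 0), N = (0, 1).
1. G lies on line ZN with ZG:GN = 1:3 ⇒ G = (3/4, 1/4)
2. T is the centroid of triangle NRG ⇒ T = (1/4, 5/12)
through G parallel to ZT: direction (-3/4, 5/12); meets NT at V = (3/16, 9/16)
V = N + t·(T−N) with t = 3/4

t = 3/4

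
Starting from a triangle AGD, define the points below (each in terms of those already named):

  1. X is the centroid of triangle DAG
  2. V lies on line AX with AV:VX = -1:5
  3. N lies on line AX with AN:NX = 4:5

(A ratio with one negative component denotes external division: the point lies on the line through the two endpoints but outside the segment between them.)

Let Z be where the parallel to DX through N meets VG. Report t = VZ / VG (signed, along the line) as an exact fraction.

Assign A = (0, 0), G = (1, 0), D = (0, 1) — the answer is frame-independent, so this choice is without loss of generality.
1. X is the centroid of triangle DAG ⇒ X = (1/3, 1/3)
2. V lies on line AX with AV:VX = -1:5 ⇒ V = (-1/12, -1/12)
3. N lies on line AX with AN:NX = 4:5 ⇒ N = (4/27, 4/27)
through N parallel to DX: direction (1/3, -2/3); meets VG at Z = (61/243, -14/243)
Z = V + t·(G−V) with t = 25/81

t = 25/81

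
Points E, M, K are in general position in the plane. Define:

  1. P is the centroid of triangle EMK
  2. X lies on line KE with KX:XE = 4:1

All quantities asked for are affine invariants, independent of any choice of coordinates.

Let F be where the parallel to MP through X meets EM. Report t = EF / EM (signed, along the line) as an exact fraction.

Work in coordinates with E = (0, 0), M = (1, 0), K = (0, 1).
1. P is the centroid of triangle EMK ⇒ P = (1/3, 1/3)
2. X lies on line KE with KX:XE = 4:1 ⇒ X = (0, 1/5)
through X parallel to MP: direction (-2/3, 1/3); meets EM at F = (2/5, 0)
F = E + t·(M−E) with t = 2/5

t = 2/5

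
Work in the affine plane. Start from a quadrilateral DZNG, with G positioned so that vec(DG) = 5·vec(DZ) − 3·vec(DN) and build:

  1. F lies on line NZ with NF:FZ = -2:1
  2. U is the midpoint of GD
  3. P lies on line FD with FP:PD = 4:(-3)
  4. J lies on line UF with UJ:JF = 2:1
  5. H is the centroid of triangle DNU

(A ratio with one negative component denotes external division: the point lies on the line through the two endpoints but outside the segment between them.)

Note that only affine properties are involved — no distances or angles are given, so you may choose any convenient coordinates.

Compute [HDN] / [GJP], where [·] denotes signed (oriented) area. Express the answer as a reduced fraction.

[HDN]:[GJP] = -5/19

Choose coordinates D = (0, 0), Z = (1, 0), N = (0, 1), G = (5, -3).
1. F lies on line NZ with NF:FZ = -2:1 ⇒ F = (2, -1)
2. U is the midpoint of GD ⇒ U = (5/2, -3/2)
3. P lies on line FD with FP:PD = 4:(-3) ⇒ P = (-6, 3)
4. J lies on line UF with UJ:JF = 2:1 ⇒ J = (13/6, -7/6)
5. H is the centroid of triangle DNU ⇒ H = (5/6, -1/6)
2·[HDN] = -5/6, 2·[GJP] = 19/6
[HDN]:[GJP] = -5/6:19/6 = -5/19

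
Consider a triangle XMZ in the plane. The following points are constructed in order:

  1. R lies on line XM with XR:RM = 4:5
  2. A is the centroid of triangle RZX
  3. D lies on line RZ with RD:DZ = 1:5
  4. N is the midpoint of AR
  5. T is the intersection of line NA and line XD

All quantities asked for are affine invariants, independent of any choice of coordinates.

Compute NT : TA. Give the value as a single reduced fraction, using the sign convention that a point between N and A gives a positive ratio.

Assign X = (0, 0), M = (1, 0), Z = (0, 1) — the answer is frame-independent, so this choice is without loss of generality.
1. R lies on line XM with XR:RM = 4:5 ⇒ R = (4/9, 0)
2. A is the centroid of triangle RZX ⇒ A = (4/27, 1/3)
3. D lies on line RZ with RD:DZ = 1:5 ⇒ D = (10/27, 1/6)
4. N is the midpoint of AR ⇒ N = (8/27, 1/6)
5. T is the intersection of line NA and line XD ⇒ T = (20/63, 1/7)
T = N + t·(A−N) with t = -1/7, so NT:TA = t:(1−t) = -1/7:8/7

NT:TA = -1/8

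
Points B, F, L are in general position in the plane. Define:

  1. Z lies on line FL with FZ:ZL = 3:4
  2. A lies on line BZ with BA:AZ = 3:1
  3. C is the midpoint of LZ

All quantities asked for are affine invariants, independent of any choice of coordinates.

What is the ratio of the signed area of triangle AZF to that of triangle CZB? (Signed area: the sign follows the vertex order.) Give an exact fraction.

[AZF]:[CZB] = 3/8

Choose coordinates B = (0, 0), F = (1, 0), L = (0, 1).
1. Z lies on line FL with FZ:ZL = 3:4 ⇒ Z = (4/7, 3/7)
2. A lies on line BZ with BA:AZ = 3:1 ⇒ A = (3/7, 9/28)
3. C is the midpoint of LZ ⇒ C = (2/7, 5/7)
2·[AZF] = -3/28, 2·[CZB] = -2/7
[AZF]:[CZB] = -3/28:-2/7 = 3/8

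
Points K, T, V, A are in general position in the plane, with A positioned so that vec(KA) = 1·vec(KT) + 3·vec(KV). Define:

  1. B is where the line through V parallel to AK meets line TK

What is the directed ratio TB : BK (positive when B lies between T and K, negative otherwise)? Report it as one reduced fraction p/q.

TB:BK = -4

Assign K = (0, 0), T = (1, 0), V = (0, 1), A = (1, 3) — the answer is frame-independent, so this choice is without loss of generality.
1. B is where the line through V parallel to AK meets line TK ⇒ B = (-1/3, 0)
B = T + t·(K−T) with t = 4/3, so TB:BK = t:(1−t) = 4/3:-1/3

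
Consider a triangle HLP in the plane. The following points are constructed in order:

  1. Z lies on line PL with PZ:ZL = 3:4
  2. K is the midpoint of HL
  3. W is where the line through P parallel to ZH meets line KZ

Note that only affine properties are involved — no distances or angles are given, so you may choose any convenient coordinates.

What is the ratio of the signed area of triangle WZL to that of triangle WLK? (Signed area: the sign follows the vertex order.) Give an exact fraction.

Work in coordinates with H = (0, 0), L = (1, 0), P = (0, 1).
1. Z lies on line PL with PZ:ZL = 3:4 ⇒ Z = (3/7, 4/7)
2. K is the midpoint of HL ⇒ K = (1/2, 0)
3. W is where the line through P parallel to ZH meets line KZ ⇒ W = (9/28, 10/7)
2·[WZL] = 3/7, 2·[WLK] = -5/7
[WZL]:[WLK] = 3/7:-5/7 = -3/5

[WZL]:[WLK] = -3/5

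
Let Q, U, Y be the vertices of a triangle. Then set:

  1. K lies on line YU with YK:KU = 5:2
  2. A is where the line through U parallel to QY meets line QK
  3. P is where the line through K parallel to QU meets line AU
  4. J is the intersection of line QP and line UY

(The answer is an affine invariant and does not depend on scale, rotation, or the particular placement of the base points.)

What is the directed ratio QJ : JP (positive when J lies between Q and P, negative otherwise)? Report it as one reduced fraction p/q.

Set Q = (0, 0), U = (1, 0), Y = (0, 1); any affine frame gives the same invariant.
1. K lies on line YU with YK:KU = 5:2 ⇒ K = (5/7, 2/7)
2. A is where the line through U parallel to QY meets line QK ⇒ A = (1, 2/5)
3. P is where the line through K parallel to QU meets line AU ⇒ P = (1, 2/7)
4. J is the intersection of line QP and line UY ⇒ J = (7/9, 2/9)
J = Q + t·(P−Q) with t = 7/9, so QJ:JP = t:(1−t) = 7/9:2/9

QJ:JP = 7/2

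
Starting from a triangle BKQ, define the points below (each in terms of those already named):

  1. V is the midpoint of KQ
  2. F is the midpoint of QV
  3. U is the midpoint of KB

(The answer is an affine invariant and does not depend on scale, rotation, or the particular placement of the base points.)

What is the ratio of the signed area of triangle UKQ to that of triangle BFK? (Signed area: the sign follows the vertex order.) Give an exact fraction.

Assign B = (0, 0), K = (1, 0), Q = (0, 1) — the answer is frame-independent, so this choice is without loss of generality.
1. V is the midpoint of KQ ⇒ V = (1/2, 1/2)
2. F is the midpoint of QV ⇒ F = (1/4, 3/4)
3. U is the midpoint of KB ⇒ U = (1/2, 0)
2·[UKQ] = 1/2, 2·[BFK] = -3/4
[UKQ]:[BFK] = 1/2:-3/4 = -2/3

[UKQ]:[BFK] = -2/3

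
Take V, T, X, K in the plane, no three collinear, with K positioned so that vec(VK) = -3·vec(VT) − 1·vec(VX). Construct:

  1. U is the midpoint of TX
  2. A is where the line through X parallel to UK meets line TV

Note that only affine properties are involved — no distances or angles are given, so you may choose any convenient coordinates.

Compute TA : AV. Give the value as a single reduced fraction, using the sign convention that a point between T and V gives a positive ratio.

Set V = (0, 0), T = (1, 0), X = (0, 1), K = (-3, -1); any affine frame gives the same invariant.
1. U is the midpoint of TX ⇒ U = (1/2, 1/2)
2. A is where the line through X parallel to UK meets line TV ⇒ A = (-7/3, 0)
A = T + t·(V−T) with t = 10/3, so TA:AV = t:(1−t) = 10/3:-7/3

TA:AV = -10/7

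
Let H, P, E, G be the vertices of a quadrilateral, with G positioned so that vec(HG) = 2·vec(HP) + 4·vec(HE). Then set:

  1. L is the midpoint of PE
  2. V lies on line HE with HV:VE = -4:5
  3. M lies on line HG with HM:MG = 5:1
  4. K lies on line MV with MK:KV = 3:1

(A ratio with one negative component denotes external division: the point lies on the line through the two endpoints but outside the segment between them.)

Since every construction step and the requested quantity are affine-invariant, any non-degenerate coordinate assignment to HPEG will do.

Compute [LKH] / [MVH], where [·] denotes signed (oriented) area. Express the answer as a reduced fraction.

Set H = (0, 0), P = (1, 0), E = (0, 1), G = (2, 4); any affine frame gives the same invariant.
1. L is the midpoint of PE ⇒ L = (1/2, 1/2)
2. V lies on line HE with HV:VE = -4:5 ⇒ V = (0, -4)
3. M lies on line HG with HM:MG = 5:1 ⇒ M = (5/3, 10/3)
4. K lies on line MV with MK:KV = 3:1 ⇒ K = (5/12, -13/6)
2·[LKH] = -31/24, 2·[MVH] = -20/3
[LKH]:[MVH] = -31/24:-20/3 = 31/160

[LKH]:[MVH] = 31/160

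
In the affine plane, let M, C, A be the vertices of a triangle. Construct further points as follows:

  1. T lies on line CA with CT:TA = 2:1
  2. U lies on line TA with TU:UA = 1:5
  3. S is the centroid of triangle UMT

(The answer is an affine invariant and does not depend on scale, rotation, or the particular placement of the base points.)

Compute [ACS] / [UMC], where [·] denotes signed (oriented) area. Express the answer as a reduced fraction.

Choose coordinates M = (0, 0), C = (1, 0), A = (0, 1).
1. T lies on line CA with CT:TA = 2:1 ⇒ T = (1/3, 2/3)
2. U lies on line TA with TU:UA = 1:5 ⇒ U = (5/18, 13/18)
3. S is the centroid of triangle UMT ⇒ S = (11/54, 25/54)
2·[ACS] = -1/3, 2·[UMC] = 13/18
[ACS]:[UMC] = -1/3:13/18 = -6/13

[ACS]:[UMC] = -6/13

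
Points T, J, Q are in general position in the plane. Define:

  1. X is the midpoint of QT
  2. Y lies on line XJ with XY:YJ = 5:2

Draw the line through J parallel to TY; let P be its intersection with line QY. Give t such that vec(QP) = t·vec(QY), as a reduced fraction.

t = 6/5

Work in coordinates with T = (0, 0), J = (1, 0), Q = (0, 1).
1. X is the midpoint of QT ⇒ X = (0, 1/2)
2. Y lies on line XJ with XY:YJ = 5:2 ⇒ Y = (5/7, 1/7)
through J parallel to TY: direction (5/7, 1/7); meets QY at P = (6/7, -1/35)
P = Q + t·(Y−Q) with t = 6/5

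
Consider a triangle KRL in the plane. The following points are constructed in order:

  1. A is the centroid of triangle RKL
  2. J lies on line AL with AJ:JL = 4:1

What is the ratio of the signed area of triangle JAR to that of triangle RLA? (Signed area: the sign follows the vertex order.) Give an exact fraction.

Set K = (0, 0), R = (1, 0), L = (0, 1); any affine frame gives the same invariant.
1. A is the centroid of triangle RKL ⇒ A = (1/3, 1/3)
2. J lies on line AL with AJ:JL = 4:1 ⇒ J = (1/15, 13/15)
2·[JAR] = 4/15, 2·[RLA] = 1/3
[JAR]:[RLA] = 4/15:1/3 = 4/5

[JAR]:[RLA] = 4/5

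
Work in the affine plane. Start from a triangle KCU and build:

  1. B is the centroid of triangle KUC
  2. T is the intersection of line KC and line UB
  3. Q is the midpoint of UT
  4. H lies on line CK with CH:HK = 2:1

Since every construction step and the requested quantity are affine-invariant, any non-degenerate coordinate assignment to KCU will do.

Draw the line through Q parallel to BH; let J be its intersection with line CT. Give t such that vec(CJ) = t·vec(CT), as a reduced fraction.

Choose coordinates K = (0, 0), C = (1, 0), U = (0, 1).
1. B is the centroid of triangle KUC ⇒ B = (1/3, 1/3)
2. T is the intersection of line KC and line UB ⇒ T = (1/2, 0)
3. Q is the midpoint of UT ⇒ Q = (1/4, 1/2)
4. H lies on line CK with CH:HK = 2:1 ⇒ H = (1/3, 0)
through Q parallel to BH: direction (0, -1/3); meets CT at J = (1/4, 0)
J = C + t·(T−C) with t = 3/2

t = 3/2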